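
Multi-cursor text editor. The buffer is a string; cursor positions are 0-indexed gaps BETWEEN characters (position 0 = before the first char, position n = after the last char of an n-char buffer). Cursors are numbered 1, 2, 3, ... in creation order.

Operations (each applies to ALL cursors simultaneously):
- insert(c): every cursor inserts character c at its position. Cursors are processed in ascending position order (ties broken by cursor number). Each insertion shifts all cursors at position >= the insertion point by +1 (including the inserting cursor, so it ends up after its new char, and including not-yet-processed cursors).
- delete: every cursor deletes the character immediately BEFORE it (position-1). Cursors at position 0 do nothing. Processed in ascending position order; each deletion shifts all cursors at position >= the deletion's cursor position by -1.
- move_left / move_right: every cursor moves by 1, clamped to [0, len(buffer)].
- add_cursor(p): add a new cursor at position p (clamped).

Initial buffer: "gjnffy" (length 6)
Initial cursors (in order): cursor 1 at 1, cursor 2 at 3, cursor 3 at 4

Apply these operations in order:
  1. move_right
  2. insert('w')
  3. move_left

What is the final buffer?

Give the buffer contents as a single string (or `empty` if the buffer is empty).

Answer: gjwnfwfwy

Derivation:
After op 1 (move_right): buffer="gjnffy" (len 6), cursors c1@2 c2@4 c3@5, authorship ......
After op 2 (insert('w')): buffer="gjwnfwfwy" (len 9), cursors c1@3 c2@6 c3@8, authorship ..1..2.3.
After op 3 (move_left): buffer="gjwnfwfwy" (len 9), cursors c1@2 c2@5 c3@7, authorship ..1..2.3.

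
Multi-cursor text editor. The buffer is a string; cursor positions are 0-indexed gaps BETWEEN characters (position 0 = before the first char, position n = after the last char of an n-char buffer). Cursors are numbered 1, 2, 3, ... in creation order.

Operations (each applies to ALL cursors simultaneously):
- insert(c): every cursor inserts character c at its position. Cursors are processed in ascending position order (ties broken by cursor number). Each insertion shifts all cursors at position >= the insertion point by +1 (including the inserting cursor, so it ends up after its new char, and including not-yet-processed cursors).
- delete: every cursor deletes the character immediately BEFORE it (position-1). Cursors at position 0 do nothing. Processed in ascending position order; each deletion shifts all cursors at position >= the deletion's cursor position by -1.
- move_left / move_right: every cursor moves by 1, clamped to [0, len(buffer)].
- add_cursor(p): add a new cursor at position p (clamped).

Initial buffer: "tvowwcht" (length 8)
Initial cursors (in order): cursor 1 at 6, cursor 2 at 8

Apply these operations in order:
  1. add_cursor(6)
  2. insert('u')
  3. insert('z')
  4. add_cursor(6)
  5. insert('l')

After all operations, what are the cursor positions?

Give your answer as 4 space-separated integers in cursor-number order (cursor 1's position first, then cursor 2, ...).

After op 1 (add_cursor(6)): buffer="tvowwcht" (len 8), cursors c1@6 c3@6 c2@8, authorship ........
After op 2 (insert('u')): buffer="tvowwcuuhtu" (len 11), cursors c1@8 c3@8 c2@11, authorship ......13..2
After op 3 (insert('z')): buffer="tvowwcuuzzhtuz" (len 14), cursors c1@10 c3@10 c2@14, authorship ......1313..22
After op 4 (add_cursor(6)): buffer="tvowwcuuzzhtuz" (len 14), cursors c4@6 c1@10 c3@10 c2@14, authorship ......1313..22
After op 5 (insert('l')): buffer="tvowwcluuzzllhtuzl" (len 18), cursors c4@7 c1@13 c3@13 c2@18, authorship ......4131313..222

Answer: 13 18 13 7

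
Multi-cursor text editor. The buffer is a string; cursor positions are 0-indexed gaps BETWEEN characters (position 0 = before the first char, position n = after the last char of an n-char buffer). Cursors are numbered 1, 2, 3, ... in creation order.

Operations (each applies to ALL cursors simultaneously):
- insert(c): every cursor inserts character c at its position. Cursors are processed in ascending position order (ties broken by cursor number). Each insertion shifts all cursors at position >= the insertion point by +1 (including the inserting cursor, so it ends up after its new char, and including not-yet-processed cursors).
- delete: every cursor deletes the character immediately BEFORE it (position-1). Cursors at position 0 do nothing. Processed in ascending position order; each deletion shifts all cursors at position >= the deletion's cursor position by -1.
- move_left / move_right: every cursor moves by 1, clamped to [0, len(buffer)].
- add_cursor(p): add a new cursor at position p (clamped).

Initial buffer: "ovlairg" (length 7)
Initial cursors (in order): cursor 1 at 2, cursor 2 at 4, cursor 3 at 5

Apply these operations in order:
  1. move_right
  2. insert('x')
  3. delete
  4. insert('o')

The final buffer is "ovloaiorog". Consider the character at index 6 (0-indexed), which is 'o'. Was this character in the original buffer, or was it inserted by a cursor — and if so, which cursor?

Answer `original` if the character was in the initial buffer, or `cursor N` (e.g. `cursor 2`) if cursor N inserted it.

Answer: cursor 2

Derivation:
After op 1 (move_right): buffer="ovlairg" (len 7), cursors c1@3 c2@5 c3@6, authorship .......
After op 2 (insert('x')): buffer="ovlxaixrxg" (len 10), cursors c1@4 c2@7 c3@9, authorship ...1..2.3.
After op 3 (delete): buffer="ovlairg" (len 7), cursors c1@3 c2@5 c3@6, authorship .......
After op 4 (insert('o')): buffer="ovloaiorog" (len 10), cursors c1@4 c2@7 c3@9, authorship ...1..2.3.
Authorship (.=original, N=cursor N): . . . 1 . . 2 . 3 .
Index 6: author = 2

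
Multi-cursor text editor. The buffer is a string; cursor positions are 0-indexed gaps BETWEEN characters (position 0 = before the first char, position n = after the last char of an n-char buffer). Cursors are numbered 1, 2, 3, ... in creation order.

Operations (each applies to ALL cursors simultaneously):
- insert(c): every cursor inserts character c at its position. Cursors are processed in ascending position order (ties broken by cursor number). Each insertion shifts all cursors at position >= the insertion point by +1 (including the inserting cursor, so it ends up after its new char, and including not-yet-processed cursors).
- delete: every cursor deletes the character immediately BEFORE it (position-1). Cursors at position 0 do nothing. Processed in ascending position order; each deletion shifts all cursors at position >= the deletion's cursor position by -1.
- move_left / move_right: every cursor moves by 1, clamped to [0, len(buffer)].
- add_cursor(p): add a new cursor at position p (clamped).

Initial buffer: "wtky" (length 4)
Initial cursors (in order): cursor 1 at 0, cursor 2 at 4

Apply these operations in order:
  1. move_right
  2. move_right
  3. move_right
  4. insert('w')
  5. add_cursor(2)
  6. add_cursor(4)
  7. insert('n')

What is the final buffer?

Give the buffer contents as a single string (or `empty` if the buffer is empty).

Answer: wtnkwnnywn

Derivation:
After op 1 (move_right): buffer="wtky" (len 4), cursors c1@1 c2@4, authorship ....
After op 2 (move_right): buffer="wtky" (len 4), cursors c1@2 c2@4, authorship ....
After op 3 (move_right): buffer="wtky" (len 4), cursors c1@3 c2@4, authorship ....
After op 4 (insert('w')): buffer="wtkwyw" (len 6), cursors c1@4 c2@6, authorship ...1.2
After op 5 (add_cursor(2)): buffer="wtkwyw" (len 6), cursors c3@2 c1@4 c2@6, authorship ...1.2
After op 6 (add_cursor(4)): buffer="wtkwyw" (len 6), cursors c3@2 c1@4 c4@4 c2@6, authorship ...1.2
After op 7 (insert('n')): buffer="wtnkwnnywn" (len 10), cursors c3@3 c1@7 c4@7 c2@10, authorship ..3.114.22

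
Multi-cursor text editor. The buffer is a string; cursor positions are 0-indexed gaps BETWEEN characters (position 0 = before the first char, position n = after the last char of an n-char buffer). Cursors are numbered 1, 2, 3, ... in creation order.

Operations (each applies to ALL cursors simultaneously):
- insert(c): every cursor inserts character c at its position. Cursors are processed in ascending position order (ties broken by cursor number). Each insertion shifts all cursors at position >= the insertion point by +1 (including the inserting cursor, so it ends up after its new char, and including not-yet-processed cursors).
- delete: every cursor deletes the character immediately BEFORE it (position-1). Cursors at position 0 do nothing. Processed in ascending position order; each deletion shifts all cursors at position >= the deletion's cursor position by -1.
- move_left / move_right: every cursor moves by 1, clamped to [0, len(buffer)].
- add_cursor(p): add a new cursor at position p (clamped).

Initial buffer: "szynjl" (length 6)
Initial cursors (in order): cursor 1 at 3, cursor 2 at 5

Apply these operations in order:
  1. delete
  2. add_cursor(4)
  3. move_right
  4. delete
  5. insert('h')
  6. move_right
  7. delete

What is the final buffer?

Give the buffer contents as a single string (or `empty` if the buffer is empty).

Answer: s

Derivation:
After op 1 (delete): buffer="sznl" (len 4), cursors c1@2 c2@3, authorship ....
After op 2 (add_cursor(4)): buffer="sznl" (len 4), cursors c1@2 c2@3 c3@4, authorship ....
After op 3 (move_right): buffer="sznl" (len 4), cursors c1@3 c2@4 c3@4, authorship ....
After op 4 (delete): buffer="s" (len 1), cursors c1@1 c2@1 c3@1, authorship .
After op 5 (insert('h')): buffer="shhh" (len 4), cursors c1@4 c2@4 c3@4, authorship .123
After op 6 (move_right): buffer="shhh" (len 4), cursors c1@4 c2@4 c3@4, authorship .123
After op 7 (delete): buffer="s" (len 1), cursors c1@1 c2@1 c3@1, authorship .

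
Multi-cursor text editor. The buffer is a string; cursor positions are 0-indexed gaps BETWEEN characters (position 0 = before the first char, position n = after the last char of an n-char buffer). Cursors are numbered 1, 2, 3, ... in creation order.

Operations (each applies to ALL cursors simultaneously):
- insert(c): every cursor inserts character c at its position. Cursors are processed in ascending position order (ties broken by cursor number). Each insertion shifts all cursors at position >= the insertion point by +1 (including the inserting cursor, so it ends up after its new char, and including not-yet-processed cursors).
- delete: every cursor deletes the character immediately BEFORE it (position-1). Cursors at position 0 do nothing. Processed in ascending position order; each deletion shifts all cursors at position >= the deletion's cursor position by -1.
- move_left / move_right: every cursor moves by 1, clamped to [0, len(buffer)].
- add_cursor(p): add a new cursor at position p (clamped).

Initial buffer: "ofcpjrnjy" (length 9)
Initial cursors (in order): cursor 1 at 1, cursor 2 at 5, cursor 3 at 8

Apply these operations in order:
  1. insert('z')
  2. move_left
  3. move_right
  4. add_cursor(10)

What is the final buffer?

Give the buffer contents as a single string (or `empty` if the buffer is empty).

After op 1 (insert('z')): buffer="ozfcpjzrnjzy" (len 12), cursors c1@2 c2@7 c3@11, authorship .1....2...3.
After op 2 (move_left): buffer="ozfcpjzrnjzy" (len 12), cursors c1@1 c2@6 c3@10, authorship .1....2...3.
After op 3 (move_right): buffer="ozfcpjzrnjzy" (len 12), cursors c1@2 c2@7 c3@11, authorship .1....2...3.
After op 4 (add_cursor(10)): buffer="ozfcpjzrnjzy" (len 12), cursors c1@2 c2@7 c4@10 c3@11, authorship .1....2...3.

Answer: ozfcpjzrnjzy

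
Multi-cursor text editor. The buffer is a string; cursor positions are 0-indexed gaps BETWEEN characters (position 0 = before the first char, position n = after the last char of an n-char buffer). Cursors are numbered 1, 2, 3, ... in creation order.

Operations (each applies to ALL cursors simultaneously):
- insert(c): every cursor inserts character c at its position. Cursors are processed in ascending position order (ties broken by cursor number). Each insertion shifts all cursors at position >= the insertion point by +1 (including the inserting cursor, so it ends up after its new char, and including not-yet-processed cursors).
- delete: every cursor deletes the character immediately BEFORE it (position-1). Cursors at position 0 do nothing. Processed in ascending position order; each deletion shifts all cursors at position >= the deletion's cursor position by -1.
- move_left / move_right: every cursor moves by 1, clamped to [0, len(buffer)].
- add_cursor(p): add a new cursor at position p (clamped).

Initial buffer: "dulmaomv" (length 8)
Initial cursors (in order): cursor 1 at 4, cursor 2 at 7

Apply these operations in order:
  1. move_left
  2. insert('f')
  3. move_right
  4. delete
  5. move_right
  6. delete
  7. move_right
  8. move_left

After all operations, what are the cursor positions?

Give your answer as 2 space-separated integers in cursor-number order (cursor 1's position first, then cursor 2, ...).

Answer: 4 5

Derivation:
After op 1 (move_left): buffer="dulmaomv" (len 8), cursors c1@3 c2@6, authorship ........
After op 2 (insert('f')): buffer="dulfmaofmv" (len 10), cursors c1@4 c2@8, authorship ...1...2..
After op 3 (move_right): buffer="dulfmaofmv" (len 10), cursors c1@5 c2@9, authorship ...1...2..
After op 4 (delete): buffer="dulfaofv" (len 8), cursors c1@4 c2@7, authorship ...1..2.
After op 5 (move_right): buffer="dulfaofv" (len 8), cursors c1@5 c2@8, authorship ...1..2.
After op 6 (delete): buffer="dulfof" (len 6), cursors c1@4 c2@6, authorship ...1.2
After op 7 (move_right): buffer="dulfof" (len 6), cursors c1@5 c2@6, authorship ...1.2
After op 8 (move_left): buffer="dulfof" (len 6), cursors c1@4 c2@5, authorship ...1.2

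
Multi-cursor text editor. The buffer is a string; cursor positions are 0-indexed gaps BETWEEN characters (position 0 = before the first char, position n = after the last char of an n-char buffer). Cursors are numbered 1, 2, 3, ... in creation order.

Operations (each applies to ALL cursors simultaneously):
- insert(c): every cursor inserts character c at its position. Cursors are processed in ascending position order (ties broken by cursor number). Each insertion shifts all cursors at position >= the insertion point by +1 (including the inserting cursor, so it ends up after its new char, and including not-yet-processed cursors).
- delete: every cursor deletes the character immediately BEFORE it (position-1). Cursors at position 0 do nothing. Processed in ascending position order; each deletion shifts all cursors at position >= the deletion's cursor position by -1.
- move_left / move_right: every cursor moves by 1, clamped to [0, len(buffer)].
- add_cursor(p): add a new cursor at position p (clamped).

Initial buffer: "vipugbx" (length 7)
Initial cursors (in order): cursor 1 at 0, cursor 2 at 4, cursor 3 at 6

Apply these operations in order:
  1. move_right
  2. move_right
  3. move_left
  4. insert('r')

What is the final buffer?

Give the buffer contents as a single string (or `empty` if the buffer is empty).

Answer: vripugrbrx

Derivation:
After op 1 (move_right): buffer="vipugbx" (len 7), cursors c1@1 c2@5 c3@7, authorship .......
After op 2 (move_right): buffer="vipugbx" (len 7), cursors c1@2 c2@6 c3@7, authorship .......
After op 3 (move_left): buffer="vipugbx" (len 7), cursors c1@1 c2@5 c3@6, authorship .......
After op 4 (insert('r')): buffer="vripugrbrx" (len 10), cursors c1@2 c2@7 c3@9, authorship .1....2.3.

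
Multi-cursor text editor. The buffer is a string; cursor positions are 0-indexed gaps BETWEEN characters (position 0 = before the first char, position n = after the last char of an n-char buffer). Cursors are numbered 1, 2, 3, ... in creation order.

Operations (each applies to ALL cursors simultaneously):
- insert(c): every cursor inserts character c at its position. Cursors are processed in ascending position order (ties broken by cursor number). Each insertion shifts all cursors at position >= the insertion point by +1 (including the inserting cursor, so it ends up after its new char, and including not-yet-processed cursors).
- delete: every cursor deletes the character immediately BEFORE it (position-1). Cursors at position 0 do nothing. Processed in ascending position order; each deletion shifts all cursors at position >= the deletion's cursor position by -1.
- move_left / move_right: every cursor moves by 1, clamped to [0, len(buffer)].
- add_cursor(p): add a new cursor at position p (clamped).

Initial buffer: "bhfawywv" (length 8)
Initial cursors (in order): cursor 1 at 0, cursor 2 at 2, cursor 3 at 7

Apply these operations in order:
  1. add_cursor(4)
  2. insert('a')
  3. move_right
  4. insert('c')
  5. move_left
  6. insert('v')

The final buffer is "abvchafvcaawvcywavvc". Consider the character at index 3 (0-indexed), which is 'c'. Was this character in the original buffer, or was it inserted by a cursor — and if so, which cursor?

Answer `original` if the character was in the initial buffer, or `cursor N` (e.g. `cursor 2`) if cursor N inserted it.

Answer: cursor 1

Derivation:
After op 1 (add_cursor(4)): buffer="bhfawywv" (len 8), cursors c1@0 c2@2 c4@4 c3@7, authorship ........
After op 2 (insert('a')): buffer="abhafaawywav" (len 12), cursors c1@1 c2@4 c4@7 c3@11, authorship 1..2..4...3.
After op 3 (move_right): buffer="abhafaawywav" (len 12), cursors c1@2 c2@5 c4@8 c3@12, authorship 1..2..4...3.
After op 4 (insert('c')): buffer="abchafcaawcywavc" (len 16), cursors c1@3 c2@7 c4@11 c3@16, authorship 1.1.2.2.4.4..3.3
After op 5 (move_left): buffer="abchafcaawcywavc" (len 16), cursors c1@2 c2@6 c4@10 c3@15, authorship 1.1.2.2.4.4..3.3
After op 6 (insert('v')): buffer="abvchafvcaawvcywavvc" (len 20), cursors c1@3 c2@8 c4@13 c3@19, authorship 1.11.2.22.4.44..3.33
Authorship (.=original, N=cursor N): 1 . 1 1 . 2 . 2 2 . 4 . 4 4 . . 3 . 3 3
Index 3: author = 1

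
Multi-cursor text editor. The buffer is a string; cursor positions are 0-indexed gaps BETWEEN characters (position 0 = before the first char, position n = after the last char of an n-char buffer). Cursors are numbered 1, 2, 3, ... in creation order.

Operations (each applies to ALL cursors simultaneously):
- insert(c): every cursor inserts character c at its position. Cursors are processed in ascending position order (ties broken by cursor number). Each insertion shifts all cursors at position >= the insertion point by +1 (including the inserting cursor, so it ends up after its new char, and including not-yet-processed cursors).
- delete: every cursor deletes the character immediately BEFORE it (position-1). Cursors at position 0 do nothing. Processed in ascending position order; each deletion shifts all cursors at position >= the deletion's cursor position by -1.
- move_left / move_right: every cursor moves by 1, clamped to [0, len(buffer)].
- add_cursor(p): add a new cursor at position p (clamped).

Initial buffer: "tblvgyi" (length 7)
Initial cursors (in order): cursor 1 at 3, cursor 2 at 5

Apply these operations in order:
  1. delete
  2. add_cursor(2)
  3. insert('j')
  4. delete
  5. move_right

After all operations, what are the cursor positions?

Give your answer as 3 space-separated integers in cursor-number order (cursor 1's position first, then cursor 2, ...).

After op 1 (delete): buffer="tbvyi" (len 5), cursors c1@2 c2@3, authorship .....
After op 2 (add_cursor(2)): buffer="tbvyi" (len 5), cursors c1@2 c3@2 c2@3, authorship .....
After op 3 (insert('j')): buffer="tbjjvjyi" (len 8), cursors c1@4 c3@4 c2@6, authorship ..13.2..
After op 4 (delete): buffer="tbvyi" (len 5), cursors c1@2 c3@2 c2@3, authorship .....
After op 5 (move_right): buffer="tbvyi" (len 5), cursors c1@3 c3@3 c2@4, authorship .....

Answer: 3 4 3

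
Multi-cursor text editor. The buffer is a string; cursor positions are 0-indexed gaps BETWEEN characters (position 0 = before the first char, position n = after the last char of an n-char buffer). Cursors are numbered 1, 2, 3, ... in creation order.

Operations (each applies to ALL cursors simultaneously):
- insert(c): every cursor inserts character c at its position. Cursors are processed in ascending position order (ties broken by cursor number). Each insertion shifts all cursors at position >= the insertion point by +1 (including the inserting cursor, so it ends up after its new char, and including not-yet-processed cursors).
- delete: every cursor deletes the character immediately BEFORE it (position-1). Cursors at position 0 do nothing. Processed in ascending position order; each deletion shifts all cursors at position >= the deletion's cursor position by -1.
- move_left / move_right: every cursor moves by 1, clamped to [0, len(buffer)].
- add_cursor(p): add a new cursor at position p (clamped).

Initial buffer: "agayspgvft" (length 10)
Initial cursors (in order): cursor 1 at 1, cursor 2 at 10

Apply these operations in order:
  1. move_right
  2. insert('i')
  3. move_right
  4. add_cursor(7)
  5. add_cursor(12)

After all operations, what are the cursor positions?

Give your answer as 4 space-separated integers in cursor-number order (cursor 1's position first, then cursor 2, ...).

Answer: 4 12 7 12

Derivation:
After op 1 (move_right): buffer="agayspgvft" (len 10), cursors c1@2 c2@10, authorship ..........
After op 2 (insert('i')): buffer="agiayspgvfti" (len 12), cursors c1@3 c2@12, authorship ..1........2
After op 3 (move_right): buffer="agiayspgvfti" (len 12), cursors c1@4 c2@12, authorship ..1........2
After op 4 (add_cursor(7)): buffer="agiayspgvfti" (len 12), cursors c1@4 c3@7 c2@12, authorship ..1........2
After op 5 (add_cursor(12)): buffer="agiayspgvfti" (len 12), cursors c1@4 c3@7 c2@12 c4@12, authorship ..1........2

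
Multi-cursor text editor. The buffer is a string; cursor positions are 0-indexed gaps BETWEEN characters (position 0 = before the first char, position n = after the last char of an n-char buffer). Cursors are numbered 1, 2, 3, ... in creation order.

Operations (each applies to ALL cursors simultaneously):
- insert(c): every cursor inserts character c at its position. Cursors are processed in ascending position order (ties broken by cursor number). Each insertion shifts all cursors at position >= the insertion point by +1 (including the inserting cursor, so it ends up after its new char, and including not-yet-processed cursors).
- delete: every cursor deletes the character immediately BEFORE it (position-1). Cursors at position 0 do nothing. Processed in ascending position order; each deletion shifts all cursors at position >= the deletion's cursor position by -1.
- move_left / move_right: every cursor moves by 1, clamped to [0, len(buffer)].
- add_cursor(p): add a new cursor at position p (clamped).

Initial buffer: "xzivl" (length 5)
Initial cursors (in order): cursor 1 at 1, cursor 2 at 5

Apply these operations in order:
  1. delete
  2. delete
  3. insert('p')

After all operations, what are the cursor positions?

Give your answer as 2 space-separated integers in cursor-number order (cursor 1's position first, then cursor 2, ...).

After op 1 (delete): buffer="ziv" (len 3), cursors c1@0 c2@3, authorship ...
After op 2 (delete): buffer="zi" (len 2), cursors c1@0 c2@2, authorship ..
After op 3 (insert('p')): buffer="pzip" (len 4), cursors c1@1 c2@4, authorship 1..2

Answer: 1 4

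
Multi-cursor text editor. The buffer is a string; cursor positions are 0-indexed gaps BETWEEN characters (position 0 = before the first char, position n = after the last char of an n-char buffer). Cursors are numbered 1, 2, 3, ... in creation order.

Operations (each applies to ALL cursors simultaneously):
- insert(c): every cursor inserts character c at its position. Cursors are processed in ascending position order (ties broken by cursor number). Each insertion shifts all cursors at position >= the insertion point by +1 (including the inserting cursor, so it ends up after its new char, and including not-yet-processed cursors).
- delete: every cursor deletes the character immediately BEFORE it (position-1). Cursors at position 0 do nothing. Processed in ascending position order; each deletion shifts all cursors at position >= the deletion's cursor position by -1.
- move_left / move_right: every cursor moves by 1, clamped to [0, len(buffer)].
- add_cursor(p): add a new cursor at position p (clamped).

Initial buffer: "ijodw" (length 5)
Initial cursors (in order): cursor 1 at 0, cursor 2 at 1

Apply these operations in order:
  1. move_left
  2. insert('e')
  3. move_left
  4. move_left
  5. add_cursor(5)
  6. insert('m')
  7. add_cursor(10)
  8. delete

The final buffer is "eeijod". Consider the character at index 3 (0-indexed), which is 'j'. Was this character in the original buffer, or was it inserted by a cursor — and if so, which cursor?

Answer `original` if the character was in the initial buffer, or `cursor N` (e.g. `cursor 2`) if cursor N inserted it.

After op 1 (move_left): buffer="ijodw" (len 5), cursors c1@0 c2@0, authorship .....
After op 2 (insert('e')): buffer="eeijodw" (len 7), cursors c1@2 c2@2, authorship 12.....
After op 3 (move_left): buffer="eeijodw" (len 7), cursors c1@1 c2@1, authorship 12.....
After op 4 (move_left): buffer="eeijodw" (len 7), cursors c1@0 c2@0, authorship 12.....
After op 5 (add_cursor(5)): buffer="eeijodw" (len 7), cursors c1@0 c2@0 c3@5, authorship 12.....
After op 6 (insert('m')): buffer="mmeeijomdw" (len 10), cursors c1@2 c2@2 c3@8, authorship 1212...3..
After op 7 (add_cursor(10)): buffer="mmeeijomdw" (len 10), cursors c1@2 c2@2 c3@8 c4@10, authorship 1212...3..
After op 8 (delete): buffer="eeijod" (len 6), cursors c1@0 c2@0 c3@5 c4@6, authorship 12....
Authorship (.=original, N=cursor N): 1 2 . . . .
Index 3: author = original

Answer: original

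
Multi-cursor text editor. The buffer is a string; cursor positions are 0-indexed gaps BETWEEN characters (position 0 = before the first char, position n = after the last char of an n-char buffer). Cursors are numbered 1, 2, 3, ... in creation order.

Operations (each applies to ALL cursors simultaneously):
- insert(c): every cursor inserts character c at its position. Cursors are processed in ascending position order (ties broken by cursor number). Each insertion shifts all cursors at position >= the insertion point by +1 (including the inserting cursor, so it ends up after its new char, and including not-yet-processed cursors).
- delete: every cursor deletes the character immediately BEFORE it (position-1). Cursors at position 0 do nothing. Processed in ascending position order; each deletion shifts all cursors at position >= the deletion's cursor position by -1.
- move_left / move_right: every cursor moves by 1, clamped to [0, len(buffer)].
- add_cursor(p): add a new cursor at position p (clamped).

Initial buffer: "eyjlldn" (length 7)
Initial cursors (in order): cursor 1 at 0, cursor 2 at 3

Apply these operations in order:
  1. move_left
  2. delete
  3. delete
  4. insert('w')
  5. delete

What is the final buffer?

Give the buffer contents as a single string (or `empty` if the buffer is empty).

After op 1 (move_left): buffer="eyjlldn" (len 7), cursors c1@0 c2@2, authorship .......
After op 2 (delete): buffer="ejlldn" (len 6), cursors c1@0 c2@1, authorship ......
After op 3 (delete): buffer="jlldn" (len 5), cursors c1@0 c2@0, authorship .....
After op 4 (insert('w')): buffer="wwjlldn" (len 7), cursors c1@2 c2@2, authorship 12.....
After op 5 (delete): buffer="jlldn" (len 5), cursors c1@0 c2@0, authorship .....

Answer: jlldn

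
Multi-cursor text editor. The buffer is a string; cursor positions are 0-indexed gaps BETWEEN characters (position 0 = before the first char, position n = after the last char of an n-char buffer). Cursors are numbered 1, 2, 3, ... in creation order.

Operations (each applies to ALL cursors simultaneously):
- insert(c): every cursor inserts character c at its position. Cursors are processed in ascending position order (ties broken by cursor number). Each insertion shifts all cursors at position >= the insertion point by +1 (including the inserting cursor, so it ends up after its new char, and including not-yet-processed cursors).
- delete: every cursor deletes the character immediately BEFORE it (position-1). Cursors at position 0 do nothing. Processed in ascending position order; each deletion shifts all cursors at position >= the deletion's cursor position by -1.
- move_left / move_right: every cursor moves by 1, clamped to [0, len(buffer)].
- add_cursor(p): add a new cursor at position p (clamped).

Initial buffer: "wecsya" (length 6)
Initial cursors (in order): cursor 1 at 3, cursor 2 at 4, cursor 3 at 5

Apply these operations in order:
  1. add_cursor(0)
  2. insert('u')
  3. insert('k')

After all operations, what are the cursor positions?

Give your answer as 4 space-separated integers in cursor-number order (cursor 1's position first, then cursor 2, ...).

Answer: 7 10 13 2

Derivation:
After op 1 (add_cursor(0)): buffer="wecsya" (len 6), cursors c4@0 c1@3 c2@4 c3@5, authorship ......
After op 2 (insert('u')): buffer="uwecusuyua" (len 10), cursors c4@1 c1@5 c2@7 c3@9, authorship 4...1.2.3.
After op 3 (insert('k')): buffer="ukwecuksukyuka" (len 14), cursors c4@2 c1@7 c2@10 c3@13, authorship 44...11.22.33.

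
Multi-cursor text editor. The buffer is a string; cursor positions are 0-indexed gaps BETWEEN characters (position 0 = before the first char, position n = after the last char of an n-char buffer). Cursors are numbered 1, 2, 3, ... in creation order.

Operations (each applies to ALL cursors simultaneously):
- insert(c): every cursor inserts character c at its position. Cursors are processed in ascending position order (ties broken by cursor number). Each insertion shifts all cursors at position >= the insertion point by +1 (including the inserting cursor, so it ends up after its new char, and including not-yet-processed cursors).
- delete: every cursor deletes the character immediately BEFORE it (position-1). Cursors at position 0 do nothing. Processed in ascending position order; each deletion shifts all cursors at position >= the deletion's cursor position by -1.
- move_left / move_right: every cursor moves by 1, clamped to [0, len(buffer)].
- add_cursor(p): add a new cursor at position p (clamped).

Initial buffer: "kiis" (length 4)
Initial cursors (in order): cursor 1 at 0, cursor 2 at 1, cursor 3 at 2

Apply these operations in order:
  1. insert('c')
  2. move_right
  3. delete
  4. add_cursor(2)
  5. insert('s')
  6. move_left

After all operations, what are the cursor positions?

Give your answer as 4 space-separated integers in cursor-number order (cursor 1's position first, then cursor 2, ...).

Answer: 1 4 6 4

Derivation:
After op 1 (insert('c')): buffer="ckcicis" (len 7), cursors c1@1 c2@3 c3@5, authorship 1.2.3..
After op 2 (move_right): buffer="ckcicis" (len 7), cursors c1@2 c2@4 c3@6, authorship 1.2.3..
After op 3 (delete): buffer="cccs" (len 4), cursors c1@1 c2@2 c3@3, authorship 123.
After op 4 (add_cursor(2)): buffer="cccs" (len 4), cursors c1@1 c2@2 c4@2 c3@3, authorship 123.
After op 5 (insert('s')): buffer="cscsscss" (len 8), cursors c1@2 c2@5 c4@5 c3@7, authorship 1122433.
After op 6 (move_left): buffer="cscsscss" (len 8), cursors c1@1 c2@4 c4@4 c3@6, authorship 1122433.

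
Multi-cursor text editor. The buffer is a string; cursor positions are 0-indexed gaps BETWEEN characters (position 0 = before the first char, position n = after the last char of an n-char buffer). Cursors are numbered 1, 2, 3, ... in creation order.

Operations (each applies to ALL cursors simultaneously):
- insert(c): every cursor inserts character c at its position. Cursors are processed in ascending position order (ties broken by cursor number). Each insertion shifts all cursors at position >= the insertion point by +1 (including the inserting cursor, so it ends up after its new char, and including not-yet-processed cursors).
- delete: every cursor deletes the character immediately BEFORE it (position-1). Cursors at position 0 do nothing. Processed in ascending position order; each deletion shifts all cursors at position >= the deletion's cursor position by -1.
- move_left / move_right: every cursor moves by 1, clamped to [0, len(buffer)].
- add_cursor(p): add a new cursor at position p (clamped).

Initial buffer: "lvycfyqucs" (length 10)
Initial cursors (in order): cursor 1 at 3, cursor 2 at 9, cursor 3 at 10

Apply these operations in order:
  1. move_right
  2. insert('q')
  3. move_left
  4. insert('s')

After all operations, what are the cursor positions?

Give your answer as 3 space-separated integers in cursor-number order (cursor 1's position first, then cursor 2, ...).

Answer: 5 15 15

Derivation:
After op 1 (move_right): buffer="lvycfyqucs" (len 10), cursors c1@4 c2@10 c3@10, authorship ..........
After op 2 (insert('q')): buffer="lvycqfyqucsqq" (len 13), cursors c1@5 c2@13 c3@13, authorship ....1......23
After op 3 (move_left): buffer="lvycqfyqucsqq" (len 13), cursors c1@4 c2@12 c3@12, authorship ....1......23
After op 4 (insert('s')): buffer="lvycsqfyqucsqssq" (len 16), cursors c1@5 c2@15 c3@15, authorship ....11......2233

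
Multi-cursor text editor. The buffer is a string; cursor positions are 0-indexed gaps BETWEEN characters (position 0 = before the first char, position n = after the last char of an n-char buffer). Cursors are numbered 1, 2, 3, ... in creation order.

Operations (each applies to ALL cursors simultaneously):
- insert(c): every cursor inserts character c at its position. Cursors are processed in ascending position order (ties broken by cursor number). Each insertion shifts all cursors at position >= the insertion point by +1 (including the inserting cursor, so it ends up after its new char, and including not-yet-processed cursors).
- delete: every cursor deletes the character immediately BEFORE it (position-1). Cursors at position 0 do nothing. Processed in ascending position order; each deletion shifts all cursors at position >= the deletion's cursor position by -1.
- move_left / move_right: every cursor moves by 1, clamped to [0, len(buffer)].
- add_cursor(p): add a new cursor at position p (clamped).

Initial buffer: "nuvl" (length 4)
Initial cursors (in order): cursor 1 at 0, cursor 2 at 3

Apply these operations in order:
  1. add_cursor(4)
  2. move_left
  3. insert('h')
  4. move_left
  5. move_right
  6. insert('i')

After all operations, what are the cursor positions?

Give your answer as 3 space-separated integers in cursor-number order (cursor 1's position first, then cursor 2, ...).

Answer: 2 6 9

Derivation:
After op 1 (add_cursor(4)): buffer="nuvl" (len 4), cursors c1@0 c2@3 c3@4, authorship ....
After op 2 (move_left): buffer="nuvl" (len 4), cursors c1@0 c2@2 c3@3, authorship ....
After op 3 (insert('h')): buffer="hnuhvhl" (len 7), cursors c1@1 c2@4 c3@6, authorship 1..2.3.
After op 4 (move_left): buffer="hnuhvhl" (len 7), cursors c1@0 c2@3 c3@5, authorship 1..2.3.
After op 5 (move_right): buffer="hnuhvhl" (len 7), cursors c1@1 c2@4 c3@6, authorship 1..2.3.
After op 6 (insert('i')): buffer="hinuhivhil" (len 10), cursors c1@2 c2@6 c3@9, authorship 11..22.33.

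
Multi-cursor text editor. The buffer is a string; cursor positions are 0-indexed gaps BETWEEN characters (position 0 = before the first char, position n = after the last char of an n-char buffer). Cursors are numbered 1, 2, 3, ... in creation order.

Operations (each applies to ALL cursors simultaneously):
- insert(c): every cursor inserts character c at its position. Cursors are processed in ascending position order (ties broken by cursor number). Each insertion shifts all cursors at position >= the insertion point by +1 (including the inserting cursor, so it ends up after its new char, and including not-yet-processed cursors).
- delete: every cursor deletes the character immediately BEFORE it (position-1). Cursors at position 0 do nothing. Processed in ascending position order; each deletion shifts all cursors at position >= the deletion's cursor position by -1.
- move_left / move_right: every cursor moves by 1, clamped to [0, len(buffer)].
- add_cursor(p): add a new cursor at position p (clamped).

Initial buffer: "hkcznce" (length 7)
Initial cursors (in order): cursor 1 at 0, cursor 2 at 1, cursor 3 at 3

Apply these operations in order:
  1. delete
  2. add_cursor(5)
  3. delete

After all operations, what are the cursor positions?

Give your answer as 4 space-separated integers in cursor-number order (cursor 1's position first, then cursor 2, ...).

Answer: 0 0 0 3

Derivation:
After op 1 (delete): buffer="kznce" (len 5), cursors c1@0 c2@0 c3@1, authorship .....
After op 2 (add_cursor(5)): buffer="kznce" (len 5), cursors c1@0 c2@0 c3@1 c4@5, authorship .....
After op 3 (delete): buffer="znc" (len 3), cursors c1@0 c2@0 c3@0 c4@3, authorship ...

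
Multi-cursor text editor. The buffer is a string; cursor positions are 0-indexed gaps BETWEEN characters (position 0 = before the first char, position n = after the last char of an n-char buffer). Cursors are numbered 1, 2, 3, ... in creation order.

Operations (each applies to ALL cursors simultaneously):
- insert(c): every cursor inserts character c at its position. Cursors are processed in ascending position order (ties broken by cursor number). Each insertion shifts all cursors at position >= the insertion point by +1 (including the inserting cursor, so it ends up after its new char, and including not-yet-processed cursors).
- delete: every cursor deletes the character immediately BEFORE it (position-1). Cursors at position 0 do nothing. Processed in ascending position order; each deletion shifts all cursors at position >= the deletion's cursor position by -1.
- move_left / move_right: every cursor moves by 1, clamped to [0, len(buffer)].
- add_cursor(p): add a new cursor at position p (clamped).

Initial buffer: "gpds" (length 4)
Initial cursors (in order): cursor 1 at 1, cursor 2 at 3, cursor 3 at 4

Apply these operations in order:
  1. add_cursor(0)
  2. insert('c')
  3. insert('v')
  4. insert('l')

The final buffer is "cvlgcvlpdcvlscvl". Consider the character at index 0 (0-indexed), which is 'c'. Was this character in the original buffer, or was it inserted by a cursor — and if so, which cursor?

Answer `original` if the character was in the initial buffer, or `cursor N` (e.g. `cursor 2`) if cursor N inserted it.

Answer: cursor 4

Derivation:
After op 1 (add_cursor(0)): buffer="gpds" (len 4), cursors c4@0 c1@1 c2@3 c3@4, authorship ....
After op 2 (insert('c')): buffer="cgcpdcsc" (len 8), cursors c4@1 c1@3 c2@6 c3@8, authorship 4.1..2.3
After op 3 (insert('v')): buffer="cvgcvpdcvscv" (len 12), cursors c4@2 c1@5 c2@9 c3@12, authorship 44.11..22.33
After op 4 (insert('l')): buffer="cvlgcvlpdcvlscvl" (len 16), cursors c4@3 c1@7 c2@12 c3@16, authorship 444.111..222.333
Authorship (.=original, N=cursor N): 4 4 4 . 1 1 1 . . 2 2 2 . 3 3 3
Index 0: author = 4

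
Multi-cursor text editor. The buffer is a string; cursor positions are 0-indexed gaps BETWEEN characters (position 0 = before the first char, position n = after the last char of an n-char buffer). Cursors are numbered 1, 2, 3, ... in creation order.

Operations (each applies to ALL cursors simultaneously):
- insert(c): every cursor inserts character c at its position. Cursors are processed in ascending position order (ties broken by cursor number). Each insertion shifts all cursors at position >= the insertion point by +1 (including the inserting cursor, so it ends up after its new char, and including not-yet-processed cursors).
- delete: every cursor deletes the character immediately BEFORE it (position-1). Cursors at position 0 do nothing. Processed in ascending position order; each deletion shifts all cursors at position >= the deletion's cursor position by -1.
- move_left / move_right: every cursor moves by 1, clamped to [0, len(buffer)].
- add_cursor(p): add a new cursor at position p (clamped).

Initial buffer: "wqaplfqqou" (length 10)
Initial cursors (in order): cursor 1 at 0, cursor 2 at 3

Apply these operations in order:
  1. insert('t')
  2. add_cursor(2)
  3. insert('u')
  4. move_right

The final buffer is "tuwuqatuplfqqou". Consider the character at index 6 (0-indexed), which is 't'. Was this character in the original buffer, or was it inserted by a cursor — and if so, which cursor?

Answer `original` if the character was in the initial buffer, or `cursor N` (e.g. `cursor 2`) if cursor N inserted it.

Answer: cursor 2

Derivation:
After op 1 (insert('t')): buffer="twqatplfqqou" (len 12), cursors c1@1 c2@5, authorship 1...2.......
After op 2 (add_cursor(2)): buffer="twqatplfqqou" (len 12), cursors c1@1 c3@2 c2@5, authorship 1...2.......
After op 3 (insert('u')): buffer="tuwuqatuplfqqou" (len 15), cursors c1@2 c3@4 c2@8, authorship 11.3..22.......
After op 4 (move_right): buffer="tuwuqatuplfqqou" (len 15), cursors c1@3 c3@5 c2@9, authorship 11.3..22.......
Authorship (.=original, N=cursor N): 1 1 . 3 . . 2 2 . . . . . . .
Index 6: author = 2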